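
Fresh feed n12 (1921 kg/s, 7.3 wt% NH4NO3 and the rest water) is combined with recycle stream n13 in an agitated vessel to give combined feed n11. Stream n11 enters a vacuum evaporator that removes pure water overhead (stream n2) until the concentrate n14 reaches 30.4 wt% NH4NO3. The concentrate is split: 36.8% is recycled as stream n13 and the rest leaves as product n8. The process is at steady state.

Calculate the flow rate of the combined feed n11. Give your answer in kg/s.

Overall NH4NO3 balance (none leaves overhead): NH4NO3 in fresh feed = NH4NO3 in product, i.e. 1921×0.073 = (1−0.368)·n14·0.304.
n14 = 140.23/(0.304×0.632) = 729.89 kg/s.
Recycle n13 = 0.368×729.89 = 268.6 kg/s.
Combined feed n11 = 1921 + 268.6 = 2189.6 kg/s.

2190 kg/s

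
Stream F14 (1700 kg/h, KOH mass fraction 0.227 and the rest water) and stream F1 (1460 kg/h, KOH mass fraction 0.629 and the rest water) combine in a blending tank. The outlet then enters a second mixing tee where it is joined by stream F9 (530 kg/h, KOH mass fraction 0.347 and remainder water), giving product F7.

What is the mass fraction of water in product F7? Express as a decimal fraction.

Overall, product flow = 3690 kg/h.
water in = 1700×0.773 + 1460×0.371 + 530×0.653 = 2201.9 kg/h.
water fraction in F7 = 0.597.

0.597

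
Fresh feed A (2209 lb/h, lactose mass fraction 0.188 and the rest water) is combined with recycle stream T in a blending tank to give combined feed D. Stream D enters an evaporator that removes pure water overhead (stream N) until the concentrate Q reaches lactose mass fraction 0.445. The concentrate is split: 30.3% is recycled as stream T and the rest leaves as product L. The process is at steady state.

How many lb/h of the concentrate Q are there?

Overall lactose balance (none leaves overhead): lactose in fresh feed = lactose in product, i.e. 2209×0.188 = (1−0.303)·Q·0.445.
Q = 415.29/(0.445×0.697) = 1338.9 lb/h.

1339 lb/h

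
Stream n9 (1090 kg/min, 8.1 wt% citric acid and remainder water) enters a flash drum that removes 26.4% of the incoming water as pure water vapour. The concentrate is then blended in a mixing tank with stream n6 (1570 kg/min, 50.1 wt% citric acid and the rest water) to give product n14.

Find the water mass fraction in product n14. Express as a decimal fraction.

0.6348

Vapour removed = 0.264×0.919×1090 = 264.45 kg/min; concentrate = 825.55 kg/min.
water reaching the mixer = 737.26 (from concentrate) + 1570×0.499 = 1520.7 kg/min.
Product flow = 825.55 + 1570 = 2395.5 kg/min; water fraction = 0.6348.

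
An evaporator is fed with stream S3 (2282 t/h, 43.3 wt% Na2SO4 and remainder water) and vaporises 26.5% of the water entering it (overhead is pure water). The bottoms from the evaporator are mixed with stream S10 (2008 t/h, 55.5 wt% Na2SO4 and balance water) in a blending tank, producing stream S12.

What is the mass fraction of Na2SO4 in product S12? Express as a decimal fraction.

0.533

Vapour removed = 0.265×0.567×2282 = 342.88 t/h; concentrate = 1939.1 t/h.
Na2SO4 reaching the mixer = 988.11 (from concentrate) + 2008×0.555 = 2102.5 t/h.
Product flow = 1939.1 + 2008 = 3947.1 t/h; Na2SO4 fraction = 0.533.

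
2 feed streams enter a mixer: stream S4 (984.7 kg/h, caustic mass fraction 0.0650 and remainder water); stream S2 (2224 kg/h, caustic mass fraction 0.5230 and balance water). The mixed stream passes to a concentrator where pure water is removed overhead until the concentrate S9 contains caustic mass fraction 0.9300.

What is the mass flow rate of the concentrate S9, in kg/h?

caustic entering = 984.7×0.065 + 2224×0.523 = 1227.2 kg/h.
All caustic reports to S9, so S9 = 1227.2/0.930 = 1319.5 kg/h.

1320 kg/h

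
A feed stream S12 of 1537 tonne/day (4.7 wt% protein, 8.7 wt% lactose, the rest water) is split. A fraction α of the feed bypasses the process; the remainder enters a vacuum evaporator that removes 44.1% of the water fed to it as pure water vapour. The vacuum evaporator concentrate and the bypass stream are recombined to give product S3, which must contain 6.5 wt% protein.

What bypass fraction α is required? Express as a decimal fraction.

0.275

All 1537×0.047 = 72.239 tonne/day of protein reaches S3, so S3 = 72.239/0.065 = 1111.4 tonne/day and vapour = 425.63 tonne/day.
The evaporator receives (1−α)·1537 of feed at 0.866 water and removes 0.441 of that water:
0.441×0.866×(1−α)×1537 = 425.63
(1−α) = 425.63/586.99 = 0.7251;  α = 0.2749.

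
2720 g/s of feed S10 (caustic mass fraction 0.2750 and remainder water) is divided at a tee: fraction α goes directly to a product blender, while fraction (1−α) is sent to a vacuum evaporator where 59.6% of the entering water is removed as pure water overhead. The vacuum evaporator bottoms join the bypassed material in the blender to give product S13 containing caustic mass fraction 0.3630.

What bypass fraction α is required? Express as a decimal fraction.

0.439

All 2720×0.275 = 748 g/s of caustic reaches S13, so S13 = 748/0.363 = 2060.6 g/s and vapour = 659.39 g/s.
The evaporator receives (1−α)·2720 of feed at 0.725 water and removes 0.596 of that water:
0.596×0.725×(1−α)×2720 = 659.39
(1−α) = 659.39/1175.3 = 0.5610;  α = 0.4390.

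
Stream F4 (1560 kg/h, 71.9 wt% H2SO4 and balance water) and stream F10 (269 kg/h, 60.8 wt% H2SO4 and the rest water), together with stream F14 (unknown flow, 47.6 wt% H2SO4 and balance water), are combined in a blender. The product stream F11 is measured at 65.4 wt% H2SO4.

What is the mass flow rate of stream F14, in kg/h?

500.1 kg/h

Let F14 be the unknown flow. Total out = 1829 + F14.
H2SO4 balance: 1285.2 + 0.476·F14 = 0.654·(1829 + F14)
(0.476 − 0.654)·F14 = 0.654×1829 − 1285.2 = -89.026
F14 = -89.026 / -0.178 = 500.15 kg/h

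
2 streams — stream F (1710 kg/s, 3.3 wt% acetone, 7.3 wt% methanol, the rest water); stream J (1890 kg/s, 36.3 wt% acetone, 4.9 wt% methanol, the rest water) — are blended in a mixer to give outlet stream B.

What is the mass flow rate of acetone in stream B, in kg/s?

742.5 kg/s

acetone out = acetone in = 1710×0.033 + 1890×0.363 = 742.5 kg/s.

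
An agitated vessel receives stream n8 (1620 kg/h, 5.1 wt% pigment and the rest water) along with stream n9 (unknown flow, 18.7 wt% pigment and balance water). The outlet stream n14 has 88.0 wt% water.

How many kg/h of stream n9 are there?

Let n9 be the unknown flow. Total out = 1620 + n9.
water balance: 1537.4 + 0.813·n9 = 0.880·(1620 + n9)
(0.813 − 0.880)·n9 = 0.880×1620 − 1537.4 = -111.78
n9 = -111.78 / -0.067 = 1668.4 kg/h

1668 kg/h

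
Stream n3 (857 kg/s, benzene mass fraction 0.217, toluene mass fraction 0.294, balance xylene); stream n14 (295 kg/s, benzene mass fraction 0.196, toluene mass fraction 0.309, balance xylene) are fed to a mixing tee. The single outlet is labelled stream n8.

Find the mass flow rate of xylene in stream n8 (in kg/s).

565.1 kg/s

xylene out = xylene in = 857×0.489 + 295×0.495 = 565.1 kg/s.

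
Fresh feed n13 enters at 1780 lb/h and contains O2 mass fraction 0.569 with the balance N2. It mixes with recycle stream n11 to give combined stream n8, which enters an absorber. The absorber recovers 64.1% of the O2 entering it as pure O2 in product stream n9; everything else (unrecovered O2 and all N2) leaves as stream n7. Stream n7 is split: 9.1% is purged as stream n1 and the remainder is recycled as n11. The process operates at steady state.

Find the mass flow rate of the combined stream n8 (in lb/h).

9934 lb/h

N2 enters only via n13 and leaves only via the purge: 1780×0.431 = 0.091×(N2 in n7), and the absorber passes all N2, so N2 in n8 = N2 in n7 = 8430.5 lb/h.
O2 in n8: m_A = 1780×0.569 + (1−0.091)·(1−0.641)·m_A, so m_A = 1012.8/0.6737 = 1503.4 lb/h.
n8 = 1503.4 + 8430.5 = 9934 lb/h.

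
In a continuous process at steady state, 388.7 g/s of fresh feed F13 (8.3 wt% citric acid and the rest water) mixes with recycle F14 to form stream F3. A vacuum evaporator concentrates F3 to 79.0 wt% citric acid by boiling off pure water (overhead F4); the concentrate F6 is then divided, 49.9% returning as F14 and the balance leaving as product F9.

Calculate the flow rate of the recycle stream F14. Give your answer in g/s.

40.68 g/s

Overall citric acid balance (none leaves overhead): citric acid in fresh feed = citric acid in product, i.e. 388.7×0.083 = (1−0.499)·F6·0.790.
F6 = 32.262/(0.790×0.501) = 81.513 g/s.
Recycle F14 = 0.499×81.513 = 40.675 g/s.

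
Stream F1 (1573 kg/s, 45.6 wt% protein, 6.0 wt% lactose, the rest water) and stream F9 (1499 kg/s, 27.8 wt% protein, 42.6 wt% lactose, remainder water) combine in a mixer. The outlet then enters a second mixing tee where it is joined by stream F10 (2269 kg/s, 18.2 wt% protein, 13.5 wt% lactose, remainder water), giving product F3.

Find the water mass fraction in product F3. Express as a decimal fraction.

0.5158

Overall, product flow = 5341 kg/s.
water in = 1573×0.484 + 1499×0.296 + 2269×0.683 = 2754.8 kg/s.
water fraction in F3 = 0.5158.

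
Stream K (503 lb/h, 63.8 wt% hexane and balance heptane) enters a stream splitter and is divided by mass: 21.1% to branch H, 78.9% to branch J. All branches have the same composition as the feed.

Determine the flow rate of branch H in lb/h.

Branch H flow = 0.211×503 = 106.13 lb/h.

106.1 lb/h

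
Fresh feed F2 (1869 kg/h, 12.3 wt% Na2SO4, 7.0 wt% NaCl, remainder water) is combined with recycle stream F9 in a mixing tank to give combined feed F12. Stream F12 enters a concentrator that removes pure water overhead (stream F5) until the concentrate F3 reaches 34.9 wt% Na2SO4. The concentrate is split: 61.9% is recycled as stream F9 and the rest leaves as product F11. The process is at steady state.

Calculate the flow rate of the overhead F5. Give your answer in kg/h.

1210 kg/h

Overall Na2SO4 balance (none leaves overhead): Na2SO4 in fresh feed = Na2SO4 in product, i.e. 1869×0.123 = (1−0.619)·F3·0.349.
F3 = 229.89/(0.349×0.381) = 1728.9 kg/h.
Recycle F9 = 0.619×1728.9 = 1070.2 kg/h.
Combined feed F12 = 1869 + 1070.2 = 2939.2 kg/h.
Overhead F5 = F12 − F3 = 2939.2 − 1728.9 = 1210.3 kg/h.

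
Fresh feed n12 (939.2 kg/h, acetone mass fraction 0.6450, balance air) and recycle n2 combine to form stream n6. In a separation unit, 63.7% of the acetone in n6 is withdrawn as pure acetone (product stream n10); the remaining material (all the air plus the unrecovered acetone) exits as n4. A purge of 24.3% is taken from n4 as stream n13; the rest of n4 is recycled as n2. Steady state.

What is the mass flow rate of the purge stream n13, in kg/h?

air enters only via n12 and leaves only via the purge: 939.2×0.355 = 0.243×(air in n4), and the separation unit passes all air, so air in n6 = air in n4 = 1372.1 kg/h.
acetone in n6: m_A = 939.2×0.645 + (1−0.243)·(1−0.637)·m_A, so m_A = 605.78/0.7252 = 835.32 kg/h.
n4 = (1−0.637)×835.32 + 1372.1 = 1675.3 kg/h.
Purge n13 = 0.243×1675.3 = 407.1 kg/h.

407.1 kg/h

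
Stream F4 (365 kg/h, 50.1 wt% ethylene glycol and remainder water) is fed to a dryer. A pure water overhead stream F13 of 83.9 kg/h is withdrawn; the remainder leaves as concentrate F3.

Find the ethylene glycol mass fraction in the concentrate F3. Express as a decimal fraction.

ethylene glycol is not removed: 365×0.501 = 182.87 kg/h of ethylene glycol enters F3.
Concentrate = 365 − 83.9 = 281.1 kg/h.
Mass fraction = 182.87/281.1 = 0.651.

0.651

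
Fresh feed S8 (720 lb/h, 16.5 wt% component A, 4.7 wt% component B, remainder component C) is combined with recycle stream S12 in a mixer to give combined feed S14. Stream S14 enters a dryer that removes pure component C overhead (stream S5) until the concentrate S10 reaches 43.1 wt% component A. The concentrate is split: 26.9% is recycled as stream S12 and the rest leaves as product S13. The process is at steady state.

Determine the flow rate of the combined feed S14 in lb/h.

821.4 lb/h

Overall component A balance (none leaves overhead): component A in fresh feed = component A in product, i.e. 720×0.165 = (1−0.269)·S10·0.431.
S10 = 118.8/(0.431×0.731) = 377.07 lb/h.
Recycle S12 = 0.269×377.07 = 101.43 lb/h.
Combined feed S14 = 720 + 101.43 = 821.43 lb/h.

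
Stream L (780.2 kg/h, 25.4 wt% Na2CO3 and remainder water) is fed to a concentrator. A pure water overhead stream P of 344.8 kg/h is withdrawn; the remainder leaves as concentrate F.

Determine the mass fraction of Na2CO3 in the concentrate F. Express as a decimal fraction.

0.455

Na2CO3 is not removed: 780.2×0.254 = 198.17 kg/h of Na2CO3 enters F.
Concentrate = 780.2 − 344.8 = 435.4 kg/h.
Mass fraction = 198.17/435.4 = 0.455.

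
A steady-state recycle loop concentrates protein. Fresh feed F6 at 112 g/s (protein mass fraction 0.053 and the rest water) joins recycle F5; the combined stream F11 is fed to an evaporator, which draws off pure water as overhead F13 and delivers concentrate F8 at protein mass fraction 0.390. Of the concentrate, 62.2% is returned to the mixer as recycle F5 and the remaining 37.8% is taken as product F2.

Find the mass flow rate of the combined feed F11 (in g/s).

137 g/s

Overall protein balance (none leaves overhead): protein in fresh feed = protein in product, i.e. 112×0.053 = (1−0.622)·F8·0.390.
F8 = 5.936/(0.390×0.378) = 40.266 g/s.
Recycle F5 = 0.622×40.266 = 25.045 g/s.
Combined feed F11 = 112 + 25.045 = 137.05 g/s.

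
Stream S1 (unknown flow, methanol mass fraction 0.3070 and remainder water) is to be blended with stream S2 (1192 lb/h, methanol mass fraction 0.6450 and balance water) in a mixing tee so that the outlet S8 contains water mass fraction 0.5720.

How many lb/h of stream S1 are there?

2138 lb/h

Let S1 be the unknown flow. Total out = 1192 + S1.
water balance: 423.16 + 0.693·S1 = 0.572·(1192 + S1)
(0.693 − 0.572)·S1 = 0.572×1192 − 423.16 = 258.66
S1 = 258.66 / 0.121 = 2137.7 lb/h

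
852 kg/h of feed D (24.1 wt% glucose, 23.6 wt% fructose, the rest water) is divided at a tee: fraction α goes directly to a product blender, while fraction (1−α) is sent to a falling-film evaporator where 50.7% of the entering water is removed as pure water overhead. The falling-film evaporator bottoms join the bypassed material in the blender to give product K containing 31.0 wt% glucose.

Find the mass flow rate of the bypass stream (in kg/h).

136.8 kg/h

All 852×0.241 = 205.33 kg/h of glucose reaches K, so K = 205.33/0.310 = 662.36 kg/h and vapour = 189.64 kg/h.
The evaporator receives (1−α)·852 of feed at 0.523 water and removes 0.507 of that water:
0.507×0.523×(1−α)×852 = 189.64
(1−α) = 189.64/225.92 = 0.8394;  α = 0.1606.
Bypass flow = 0.1606×852 = 136.82 kg/h.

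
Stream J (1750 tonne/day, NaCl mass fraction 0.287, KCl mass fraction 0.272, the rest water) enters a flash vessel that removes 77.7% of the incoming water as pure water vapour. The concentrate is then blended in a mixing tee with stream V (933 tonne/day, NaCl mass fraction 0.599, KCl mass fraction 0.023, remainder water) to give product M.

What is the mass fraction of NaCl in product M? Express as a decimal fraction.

0.509

Vapour removed = 0.777×0.441×1750 = 599.65 tonne/day; concentrate = 1150.4 tonne/day.
NaCl reaching the mixer = 502.25 (from concentrate) + 933×0.599 = 1061.1 tonne/day.
Product flow = 1150.4 + 933 = 2083.4 tonne/day; NaCl fraction = 0.509.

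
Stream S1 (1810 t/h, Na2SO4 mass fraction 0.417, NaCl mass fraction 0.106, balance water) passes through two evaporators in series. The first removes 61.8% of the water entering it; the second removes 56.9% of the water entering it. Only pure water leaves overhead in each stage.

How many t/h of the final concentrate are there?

1089 t/h

water in feed = 1810×0.477 = 863.37 t/h.
After stage 1: water left = (1−0.618)×863.37 = 329.81; stream total = 1276.4 t/h.
After stage 2: water left = (1−0.569)×329.81 = 142.15; final concentrate = 1088.8 t/h.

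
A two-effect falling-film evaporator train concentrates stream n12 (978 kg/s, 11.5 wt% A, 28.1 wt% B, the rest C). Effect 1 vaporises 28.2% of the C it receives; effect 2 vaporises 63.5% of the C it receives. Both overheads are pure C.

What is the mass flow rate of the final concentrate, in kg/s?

542.1 kg/s

C in feed = 978×0.604 = 590.71 kg/s.
After stage 1: C left = (1−0.282)×590.71 = 424.13; stream total = 811.42 kg/s.
After stage 2: C left = (1−0.635)×424.13 = 154.81; final concentrate = 542.1 kg/s.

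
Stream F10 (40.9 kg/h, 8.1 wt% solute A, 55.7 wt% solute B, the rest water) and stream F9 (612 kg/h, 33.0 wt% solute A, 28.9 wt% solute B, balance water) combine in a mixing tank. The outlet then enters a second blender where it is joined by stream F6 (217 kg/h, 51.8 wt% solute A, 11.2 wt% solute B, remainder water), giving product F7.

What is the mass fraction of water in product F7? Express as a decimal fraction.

0.377

Overall, product flow = 869.9 kg/h.
water in = 40.9×0.362 + 612×0.381 + 217×0.370 = 328.27 kg/h.
water fraction in F7 = 0.377.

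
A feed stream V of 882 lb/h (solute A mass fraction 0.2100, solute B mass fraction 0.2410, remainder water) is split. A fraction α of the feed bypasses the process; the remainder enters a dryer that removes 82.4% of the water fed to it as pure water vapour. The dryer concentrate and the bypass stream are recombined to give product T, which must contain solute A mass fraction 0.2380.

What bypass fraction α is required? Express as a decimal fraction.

All 882×0.210 = 185.22 lb/h of solute A reaches T, so T = 185.22/0.238 = 778.24 lb/h and vapour = 103.76 lb/h.
The evaporator receives (1−α)·882 of feed at 0.549 water and removes 0.824 of that water:
0.824×0.549×(1−α)×882 = 103.76
(1−α) = 103.76/399 = 0.2601;  α = 0.7399.

0.740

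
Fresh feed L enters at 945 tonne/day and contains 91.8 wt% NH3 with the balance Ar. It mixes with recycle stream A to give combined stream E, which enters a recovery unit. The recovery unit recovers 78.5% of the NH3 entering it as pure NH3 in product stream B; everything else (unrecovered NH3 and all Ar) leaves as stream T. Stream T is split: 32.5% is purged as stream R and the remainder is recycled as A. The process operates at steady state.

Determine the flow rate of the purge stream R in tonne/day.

148.4 tonne/day

Ar enters only via L and leaves only via the purge: 945×0.082 = 0.325×(Ar in T), and the recovery unit passes all Ar, so Ar in E = Ar in T = 238.43 tonne/day.
NH3 in E: m_A = 945×0.918 + (1−0.325)·(1−0.785)·m_A, so m_A = 867.51/0.8549 = 1014.8 tonne/day.
T = (1−0.785)×1014.8 + 238.43 = 456.61 tonne/day.
Purge R = 0.325×456.61 = 148.4 tonne/day.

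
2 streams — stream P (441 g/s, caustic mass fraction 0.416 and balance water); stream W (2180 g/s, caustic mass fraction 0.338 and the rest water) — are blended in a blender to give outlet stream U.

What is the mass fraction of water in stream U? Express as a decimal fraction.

0.649

Total flow out = 441 + 2180 = 2621 g/s.
water in = 441×0.584 + 2180×0.662 = 1700.7 g/s.
water mass fraction in U = 1700.7/2621 = 0.649.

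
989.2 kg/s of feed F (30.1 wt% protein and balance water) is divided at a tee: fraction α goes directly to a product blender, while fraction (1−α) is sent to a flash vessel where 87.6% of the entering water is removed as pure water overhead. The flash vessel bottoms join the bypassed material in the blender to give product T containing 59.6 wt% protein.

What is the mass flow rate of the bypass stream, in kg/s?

All 989.2×0.301 = 297.75 kg/s of protein reaches T, so T = 297.75/0.596 = 499.58 kg/s and vapour = 489.62 kg/s.
The evaporator receives (1−α)·989.2 of feed at 0.699 water and removes 0.876 of that water:
0.876×0.699×(1−α)×989.2 = 489.62
(1−α) = 489.62/605.71 = 0.8083;  α = 0.1917.
Bypass flow = 0.1917×989.2 = 189.59 kg/s.

189.6 kg/s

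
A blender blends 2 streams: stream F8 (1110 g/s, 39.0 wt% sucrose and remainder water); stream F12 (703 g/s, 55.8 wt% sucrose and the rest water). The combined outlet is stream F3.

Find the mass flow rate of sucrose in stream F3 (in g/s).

825.2 g/s

sucrose out = sucrose in = 1110×0.390 + 703×0.558 = 825.17 g/s.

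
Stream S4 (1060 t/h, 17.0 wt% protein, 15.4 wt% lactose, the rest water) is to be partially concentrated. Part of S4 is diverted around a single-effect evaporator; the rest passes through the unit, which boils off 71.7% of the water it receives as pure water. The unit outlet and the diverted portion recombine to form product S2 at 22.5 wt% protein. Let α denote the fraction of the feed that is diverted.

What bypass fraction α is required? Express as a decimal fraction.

All 1060×0.170 = 180.2 t/h of protein reaches S2, so S2 = 180.2/0.225 = 800.89 t/h and vapour = 259.11 t/h.
The evaporator receives (1−α)·1060 of feed at 0.676 water and removes 0.717 of that water:
0.717×0.676×(1−α)×1060 = 259.11
(1−α) = 259.11/513.77 = 0.5043;  α = 0.4957.

0.496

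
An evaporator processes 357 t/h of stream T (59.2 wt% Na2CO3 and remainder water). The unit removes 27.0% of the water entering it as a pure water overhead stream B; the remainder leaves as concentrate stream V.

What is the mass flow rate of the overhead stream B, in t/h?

water entering = 357×0.408 = 145.66 t/h; overhead removed = 0.270×145.66 = 39.327 t/h.

39.33 t/h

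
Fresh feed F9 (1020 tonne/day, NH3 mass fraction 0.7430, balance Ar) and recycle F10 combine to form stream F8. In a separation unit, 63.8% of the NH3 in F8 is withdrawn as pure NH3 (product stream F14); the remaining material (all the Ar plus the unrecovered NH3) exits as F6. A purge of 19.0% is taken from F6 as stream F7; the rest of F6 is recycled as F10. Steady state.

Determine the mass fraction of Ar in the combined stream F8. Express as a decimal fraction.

0.5627

Ar enters only via F9 and leaves only via the purge: 1020×0.257 = 0.190×(Ar in F6), and the separation unit passes all Ar, so Ar in F8 = Ar in F6 = 1379.7 tonne/day.
NH3 in F8: m_A = 1020×0.743 + (1−0.190)·(1−0.638)·m_A, so m_A = 757.86/0.7068 = 1072.3 tonne/day.
F8 = 1072.3 + 1379.7 = 2452 tonne/day.
Ar fraction in F8 = 1379.7/2452 = 0.5627.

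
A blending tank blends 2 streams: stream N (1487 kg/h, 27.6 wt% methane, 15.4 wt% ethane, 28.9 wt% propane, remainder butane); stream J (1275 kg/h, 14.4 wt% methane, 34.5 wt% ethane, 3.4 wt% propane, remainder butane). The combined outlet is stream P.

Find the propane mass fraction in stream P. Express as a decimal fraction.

Total flow out = 1487 + 1275 = 2762 kg/h.
propane in = 1487×0.289 + 1275×0.034 = 473.09 kg/h.
propane mass fraction in P = 473.09/2762 = 0.171.

0.171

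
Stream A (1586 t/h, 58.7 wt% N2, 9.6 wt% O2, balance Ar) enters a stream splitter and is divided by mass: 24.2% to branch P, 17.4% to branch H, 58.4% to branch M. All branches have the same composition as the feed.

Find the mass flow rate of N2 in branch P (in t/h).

225.3 t/h

Branch P total = 0.242×1586 = 383.81 t/h.
N2 in P = 0.587×383.81 = 225.3 t/h.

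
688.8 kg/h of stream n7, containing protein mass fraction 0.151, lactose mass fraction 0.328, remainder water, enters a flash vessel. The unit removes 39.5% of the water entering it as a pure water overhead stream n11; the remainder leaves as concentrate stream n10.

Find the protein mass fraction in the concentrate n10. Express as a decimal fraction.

0.190

protein is not removed: 688.8×0.151 = 104.01 kg/h of protein enters n10.
water entering = 688.8×0.521 = 358.86 kg/h; overhead removed = 0.395×358.86 = 141.75 kg/h.
Concentrate = 688.8 − 141.75 = 547.05 kg/h.
Mass fraction = 104.01/547.05 = 0.190.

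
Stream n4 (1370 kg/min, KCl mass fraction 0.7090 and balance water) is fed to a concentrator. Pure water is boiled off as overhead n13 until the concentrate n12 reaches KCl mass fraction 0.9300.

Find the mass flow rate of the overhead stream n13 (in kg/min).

325.6 kg/min

KCl is conserved: 1370×0.709 = 971.33 kg/min all reports to the concentrate.
Concentrate = 971.33/(target fraction) = 1044.4 kg/min.
Overhead = 1370 − 1044.4 = 325.56 kg/min.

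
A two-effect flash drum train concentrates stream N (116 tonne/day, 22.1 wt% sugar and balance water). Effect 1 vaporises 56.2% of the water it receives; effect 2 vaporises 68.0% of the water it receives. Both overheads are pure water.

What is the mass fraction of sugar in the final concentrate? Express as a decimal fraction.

0.669

water in feed = 116×0.779 = 90.364 tonne/day.
After stage 1: water left = (1−0.562)×90.364 = 39.579; stream total = 65.215 tonne/day.
After stage 2: water left = (1−0.680)×39.579 = 12.665; final concentrate = 38.301 tonne/day.
sugar fraction = 25.636/38.301 = 0.669.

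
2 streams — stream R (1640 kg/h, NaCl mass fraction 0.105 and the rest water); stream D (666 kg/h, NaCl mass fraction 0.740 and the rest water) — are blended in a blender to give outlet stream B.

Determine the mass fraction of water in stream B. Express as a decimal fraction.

0.712

Total flow out = 1640 + 666 = 2306 kg/h.
water in = 1640×0.895 + 666×0.260 = 1641 kg/h.
water mass fraction in B = 1641/2306 = 0.712.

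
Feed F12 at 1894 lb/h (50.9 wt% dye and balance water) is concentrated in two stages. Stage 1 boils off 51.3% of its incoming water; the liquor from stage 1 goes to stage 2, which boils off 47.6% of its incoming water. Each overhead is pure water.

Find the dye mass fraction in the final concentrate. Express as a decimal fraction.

0.802

water in feed = 1894×0.491 = 929.95 lb/h.
After stage 1: water left = (1−0.513)×929.95 = 452.89; stream total = 1416.9 lb/h.
After stage 2: water left = (1−0.476)×452.89 = 237.31; final concentrate = 1201.4 lb/h.
dye fraction = 964.05/1201.4 = 0.802.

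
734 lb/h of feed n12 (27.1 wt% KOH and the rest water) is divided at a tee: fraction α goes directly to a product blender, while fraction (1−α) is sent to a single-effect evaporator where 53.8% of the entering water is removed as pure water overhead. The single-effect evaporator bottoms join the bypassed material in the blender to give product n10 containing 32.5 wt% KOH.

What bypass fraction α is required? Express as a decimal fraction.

All 734×0.271 = 198.91 lb/h of KOH reaches n10, so n10 = 198.91/0.325 = 612.04 lb/h and vapour = 121.96 lb/h.
The evaporator receives (1−α)·734 of feed at 0.729 water and removes 0.538 of that water:
0.538×0.729×(1−α)×734 = 121.96
(1−α) = 121.96/287.88 = 0.4236;  α = 0.5764.

0.576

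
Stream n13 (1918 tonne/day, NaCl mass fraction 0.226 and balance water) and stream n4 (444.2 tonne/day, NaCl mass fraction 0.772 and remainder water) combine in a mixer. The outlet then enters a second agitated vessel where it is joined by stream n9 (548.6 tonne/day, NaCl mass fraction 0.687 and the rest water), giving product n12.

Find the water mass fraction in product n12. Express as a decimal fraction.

0.604

Overall, product flow = 2910.8 tonne/day.
water in = 1918×0.774 + 444.2×0.228 + 548.6×0.313 = 1757.5 tonne/day.
water fraction in n12 = 0.604.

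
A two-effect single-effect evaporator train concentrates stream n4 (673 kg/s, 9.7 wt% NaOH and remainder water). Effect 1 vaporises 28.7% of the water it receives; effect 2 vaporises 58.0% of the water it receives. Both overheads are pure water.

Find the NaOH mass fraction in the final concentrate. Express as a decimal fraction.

0.264

water in feed = 673×0.903 = 607.72 kg/s.
After stage 1: water left = (1−0.287)×607.72 = 433.3; stream total = 498.58 kg/s.
After stage 2: water left = (1−0.580)×433.3 = 181.99; final concentrate = 247.27 kg/s.
NaOH fraction = 65.281/247.27 = 0.264.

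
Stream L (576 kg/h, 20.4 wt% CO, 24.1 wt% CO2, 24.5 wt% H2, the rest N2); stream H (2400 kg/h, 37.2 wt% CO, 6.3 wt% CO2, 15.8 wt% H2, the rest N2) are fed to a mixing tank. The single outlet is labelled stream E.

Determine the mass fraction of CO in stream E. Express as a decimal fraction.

0.339

Total flow out = 576 + 2400 = 2976 kg/h.
CO in = 576×0.204 + 2400×0.372 = 1010.3 kg/h.
CO mass fraction in E = 1010.3/2976 = 0.339.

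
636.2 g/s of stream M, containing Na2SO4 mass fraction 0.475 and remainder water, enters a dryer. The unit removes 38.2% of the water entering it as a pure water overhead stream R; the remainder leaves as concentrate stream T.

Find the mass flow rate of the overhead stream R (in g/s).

water entering = 636.2×0.525 = 334.01 g/s; overhead removed = 0.382×334.01 = 127.59 g/s.

127.6 g/s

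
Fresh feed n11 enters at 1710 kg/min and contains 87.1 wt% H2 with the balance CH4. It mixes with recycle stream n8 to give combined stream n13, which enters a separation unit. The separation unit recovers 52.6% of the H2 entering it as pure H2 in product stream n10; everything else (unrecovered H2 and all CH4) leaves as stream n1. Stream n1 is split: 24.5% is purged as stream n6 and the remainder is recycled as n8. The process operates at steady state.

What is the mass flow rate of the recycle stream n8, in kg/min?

1510 kg/min

CH4 enters only via n11 and leaves only via the purge: 1710×0.129 = 0.245×(CH4 in n1), and the separation unit passes all CH4, so CH4 in n13 = CH4 in n1 = 900.37 kg/min.
H2 in n13: m_A = 1710×0.871 + (1−0.245)·(1−0.526)·m_A, so m_A = 1489.4/0.6421 = 2319.5 kg/min.
n1 = (1−0.526)×2319.5 + 900.37 = 1999.8 kg/min.
Recycle n8 = (1−0.245)×1999.8 = 1509.9 kg/min.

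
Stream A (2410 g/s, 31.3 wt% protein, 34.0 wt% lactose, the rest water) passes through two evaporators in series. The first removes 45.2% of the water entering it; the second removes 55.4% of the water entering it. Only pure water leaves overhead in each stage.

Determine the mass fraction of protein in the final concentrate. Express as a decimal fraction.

water in feed = 2410×0.347 = 836.27 g/s.
After stage 1: water left = (1−0.452)×836.27 = 458.28; stream total = 2032 g/s.
After stage 2: water left = (1−0.554)×458.28 = 204.39; final concentrate = 1778.1 g/s.
protein fraction = 754.33/1778.1 = 0.424.

0.424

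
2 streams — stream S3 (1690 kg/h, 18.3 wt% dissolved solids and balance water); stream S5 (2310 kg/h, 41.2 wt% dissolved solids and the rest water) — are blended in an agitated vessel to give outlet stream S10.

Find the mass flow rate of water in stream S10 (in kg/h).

water out = water in = 1690×0.817 + 2310×0.588 = 2739 kg/h.

2739 kg/h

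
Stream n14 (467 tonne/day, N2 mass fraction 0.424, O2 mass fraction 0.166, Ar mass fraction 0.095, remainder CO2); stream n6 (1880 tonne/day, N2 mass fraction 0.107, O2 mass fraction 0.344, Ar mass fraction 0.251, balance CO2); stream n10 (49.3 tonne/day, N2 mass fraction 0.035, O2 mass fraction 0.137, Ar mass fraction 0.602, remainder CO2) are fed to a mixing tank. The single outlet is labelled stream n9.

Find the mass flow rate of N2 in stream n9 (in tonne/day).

400.9 tonne/day

N2 out = N2 in = 467×0.424 + 1880×0.107 + 49.3×0.035 = 400.89 tonne/day.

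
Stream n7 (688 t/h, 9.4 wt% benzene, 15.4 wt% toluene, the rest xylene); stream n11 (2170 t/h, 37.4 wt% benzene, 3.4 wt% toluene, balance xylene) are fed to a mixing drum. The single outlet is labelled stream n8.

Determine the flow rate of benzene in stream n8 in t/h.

benzene out = benzene in = 688×0.094 + 2170×0.374 = 876.25 t/h.

876.3 t/h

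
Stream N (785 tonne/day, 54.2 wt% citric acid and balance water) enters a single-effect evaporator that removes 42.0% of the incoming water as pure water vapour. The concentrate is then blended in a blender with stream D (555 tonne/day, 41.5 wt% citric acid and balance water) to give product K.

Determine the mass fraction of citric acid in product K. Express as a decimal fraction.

Vapour removed = 0.420×0.458×785 = 151 tonne/day; concentrate = 634 tonne/day.
citric acid reaching the mixer = 425.47 (from concentrate) + 555×0.415 = 655.8 tonne/day.
Product flow = 634 + 555 = 1189 tonne/day; citric acid fraction = 0.552.

0.552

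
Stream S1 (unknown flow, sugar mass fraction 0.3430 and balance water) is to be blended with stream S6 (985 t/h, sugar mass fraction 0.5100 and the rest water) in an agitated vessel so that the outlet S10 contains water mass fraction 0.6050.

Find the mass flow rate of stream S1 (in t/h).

2178 t/h

Let S1 be the unknown flow. Total out = 985 + S1.
water balance: 482.65 + 0.657·S1 = 0.605·(985 + S1)
(0.657 − 0.605)·S1 = 0.605×985 − 482.65 = 113.27
S1 = 113.27 / 0.052 = 2178.4 t/h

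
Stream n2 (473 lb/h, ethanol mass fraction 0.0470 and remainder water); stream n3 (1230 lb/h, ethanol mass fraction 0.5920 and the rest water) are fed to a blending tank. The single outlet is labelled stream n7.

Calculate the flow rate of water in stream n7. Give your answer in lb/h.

952.6 lb/h

water out = water in = 473×0.953 + 1230×0.408 = 952.61 lb/h.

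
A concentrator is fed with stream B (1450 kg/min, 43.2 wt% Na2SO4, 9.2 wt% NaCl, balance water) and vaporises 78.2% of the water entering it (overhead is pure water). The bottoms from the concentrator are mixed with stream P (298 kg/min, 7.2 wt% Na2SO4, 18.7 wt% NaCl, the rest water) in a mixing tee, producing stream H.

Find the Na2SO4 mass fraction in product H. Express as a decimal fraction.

0.536

Vapour removed = 0.782×0.476×1450 = 539.74 kg/min; concentrate = 910.26 kg/min.
Na2SO4 reaching the mixer = 626.4 (from concentrate) + 298×0.072 = 647.86 kg/min.
Product flow = 910.26 + 298 = 1208.3 kg/min; Na2SO4 fraction = 0.536.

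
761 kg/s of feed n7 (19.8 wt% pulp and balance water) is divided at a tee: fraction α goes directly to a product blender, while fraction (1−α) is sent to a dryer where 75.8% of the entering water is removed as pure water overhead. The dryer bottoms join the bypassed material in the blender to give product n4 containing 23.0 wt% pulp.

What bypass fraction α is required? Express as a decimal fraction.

All 761×0.198 = 150.68 kg/s of pulp reaches n4, so n4 = 150.68/0.230 = 655.12 kg/s and vapour = 105.88 kg/s.
The evaporator receives (1−α)·761 of feed at 0.802 water and removes 0.758 of that water:
0.758×0.802×(1−α)×761 = 105.88
(1−α) = 105.88/462.62 = 0.2289;  α = 0.7711.

0.771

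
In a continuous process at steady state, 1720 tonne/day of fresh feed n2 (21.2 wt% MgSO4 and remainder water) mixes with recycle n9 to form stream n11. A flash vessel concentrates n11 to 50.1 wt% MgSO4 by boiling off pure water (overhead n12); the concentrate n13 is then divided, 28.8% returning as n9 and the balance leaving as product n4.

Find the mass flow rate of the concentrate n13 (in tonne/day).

1022 tonne/day

Overall MgSO4 balance (none leaves overhead): MgSO4 in fresh feed = MgSO4 in product, i.e. 1720×0.212 = (1−0.288)·n13·0.501.
n13 = 364.64/(0.501×0.712) = 1022.2 tonne/day.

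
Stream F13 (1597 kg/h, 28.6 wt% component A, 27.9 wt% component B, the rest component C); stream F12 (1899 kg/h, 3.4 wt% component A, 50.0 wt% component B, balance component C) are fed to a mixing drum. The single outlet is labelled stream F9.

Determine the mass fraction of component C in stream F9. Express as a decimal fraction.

Total flow out = 1597 + 1899 = 3496 kg/h.
component C in = 1597×0.435 + 1899×0.466 = 1579.6 kg/h.
component C mass fraction in F9 = 1579.6/3496 = 0.452.

0.452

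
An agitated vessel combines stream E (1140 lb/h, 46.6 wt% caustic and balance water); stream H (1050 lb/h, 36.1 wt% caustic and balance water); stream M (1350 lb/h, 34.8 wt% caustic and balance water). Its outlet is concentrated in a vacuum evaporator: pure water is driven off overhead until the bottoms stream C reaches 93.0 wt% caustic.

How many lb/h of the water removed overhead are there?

2056 lb/h

caustic entering = 1140×0.466 + 1050×0.361 + 1350×0.348 = 1380.1 lb/h.
All caustic reports to C, so C = 1380.1/0.930 = 1484 lb/h.
Total feed = 3540 lb/h; overhead = 3540 − 1484 = 2056 lb/h.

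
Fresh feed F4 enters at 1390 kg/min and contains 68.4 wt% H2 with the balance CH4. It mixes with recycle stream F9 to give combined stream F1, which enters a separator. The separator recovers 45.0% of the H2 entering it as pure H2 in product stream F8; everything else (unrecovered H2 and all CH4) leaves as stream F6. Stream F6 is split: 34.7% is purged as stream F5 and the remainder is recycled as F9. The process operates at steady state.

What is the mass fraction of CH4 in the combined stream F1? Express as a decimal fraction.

CH4 enters only via F4 and leaves only via the purge: 1390×0.316 = 0.347×(CH4 in F6), and the separator passes all CH4, so CH4 in F1 = CH4 in F6 = 1265.8 kg/min.
H2 in F1: m_A = 1390×0.684 + (1−0.347)·(1−0.450)·m_A, so m_A = 950.76/0.6408 = 1483.6 kg/min.
F1 = 1483.6 + 1265.8 = 2749.4 kg/min.
CH4 fraction in F1 = 1265.8/2749.4 = 0.460.

0.460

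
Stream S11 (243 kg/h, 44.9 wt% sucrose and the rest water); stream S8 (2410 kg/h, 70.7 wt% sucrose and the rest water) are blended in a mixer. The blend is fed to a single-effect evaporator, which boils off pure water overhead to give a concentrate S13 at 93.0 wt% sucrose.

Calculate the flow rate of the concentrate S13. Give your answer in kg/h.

1949 kg/h

sucrose entering = 243×0.449 + 2410×0.707 = 1813 kg/h.
All sucrose reports to S13, so S13 = 1813/0.930 = 1949.4 kg/h.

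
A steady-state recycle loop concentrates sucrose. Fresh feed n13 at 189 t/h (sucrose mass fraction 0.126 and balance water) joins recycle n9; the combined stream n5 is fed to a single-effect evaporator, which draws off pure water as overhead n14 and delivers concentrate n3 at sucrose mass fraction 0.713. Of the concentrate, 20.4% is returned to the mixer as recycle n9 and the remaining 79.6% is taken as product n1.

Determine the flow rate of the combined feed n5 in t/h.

Overall sucrose balance (none leaves overhead): sucrose in fresh feed = sucrose in product, i.e. 189×0.126 = (1−0.204)·n3·0.713.
n3 = 23.814/(0.713×0.796) = 41.959 t/h.
Recycle n9 = 0.204×41.959 = 8.5597 t/h.
Combined feed n5 = 189 + 8.5597 = 197.56 t/h.

197.6 t/h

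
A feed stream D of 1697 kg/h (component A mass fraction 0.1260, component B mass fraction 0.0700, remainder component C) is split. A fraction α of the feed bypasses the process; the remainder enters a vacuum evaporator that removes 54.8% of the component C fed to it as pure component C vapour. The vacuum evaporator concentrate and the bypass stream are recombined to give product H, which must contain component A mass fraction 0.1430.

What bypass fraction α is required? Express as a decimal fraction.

All 1697×0.126 = 213.82 kg/h of component A reaches H, so H = 213.82/0.143 = 1495.3 kg/h and vapour = 201.74 kg/h.
The evaporator receives (1−α)·1697 of feed at 0.804 component C and removes 0.548 of that component C:
0.548×0.804×(1−α)×1697 = 201.74
(1−α) = 201.74/747.68 = 0.2698;  α = 0.7302.

0.730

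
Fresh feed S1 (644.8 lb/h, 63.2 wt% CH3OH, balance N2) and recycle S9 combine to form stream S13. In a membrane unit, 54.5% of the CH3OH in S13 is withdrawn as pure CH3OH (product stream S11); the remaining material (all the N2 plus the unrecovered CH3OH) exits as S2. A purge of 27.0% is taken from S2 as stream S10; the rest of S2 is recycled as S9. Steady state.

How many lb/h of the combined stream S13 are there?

1489 lb/h

N2 enters only via S1 and leaves only via the purge: 644.8×0.368 = 0.270×(N2 in S2), and the membrane unit passes all N2, so N2 in S13 = N2 in S2 = 878.84 lb/h.
CH3OH in S13: m_A = 644.8×0.632 + (1−0.270)·(1−0.545)·m_A, so m_A = 407.51/0.6679 = 610.19 lb/h.
S13 = 610.19 + 878.84 = 1489 lb/h.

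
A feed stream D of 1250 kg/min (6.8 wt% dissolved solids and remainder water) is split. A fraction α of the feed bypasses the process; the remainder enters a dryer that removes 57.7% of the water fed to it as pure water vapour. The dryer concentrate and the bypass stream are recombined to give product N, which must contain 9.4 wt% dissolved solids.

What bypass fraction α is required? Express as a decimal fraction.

0.486

All 1250×0.068 = 85 kg/min of dissolved solids reaches N, so N = 85/0.094 = 904.26 kg/min and vapour = 345.74 kg/min.
The evaporator receives (1−α)·1250 of feed at 0.932 water and removes 0.577 of that water:
0.577×0.932×(1−α)×1250 = 345.74
(1−α) = 345.74/672.2 = 0.5143;  α = 0.4857.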